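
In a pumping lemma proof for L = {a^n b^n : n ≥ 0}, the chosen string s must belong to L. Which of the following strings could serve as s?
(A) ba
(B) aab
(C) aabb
(C) aabb

The pumping lemma is applied to a string s that lies in L, so first check membership of each option:
- (A) ba has an a after a b, so it is not of the form a^n b^n and is not in L ✗
- (B) aab has 2 a's and 1 b's; 2 ≠ 1, so it is not in L ✗
- (C) aabb = a^2 b^2 has equal counts (2 = 2), so it is in L ✓

Only (C) aabb is in L, so it is the only candidate that could play the role of s.
(In a complete proof one picks s in terms of the pumping length p so that |s| ≥ p is guaranteed; a fixed string like aabb illustrates the shape of such an s.)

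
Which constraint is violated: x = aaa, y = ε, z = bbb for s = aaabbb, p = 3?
Violated: |y| > 0

The decomposition x = aaa, y = ε, z = bbb for s = aaabbb with p = 3
violates the constraint: |y| > 0

|y| = 0, but the pumping lemma requires |y| > 0 (y must be non-empty).

Pumping lemma constraints:
1. xyz = s (decomposition is valid)
2. |xy| ≤ p
3. |y| > 0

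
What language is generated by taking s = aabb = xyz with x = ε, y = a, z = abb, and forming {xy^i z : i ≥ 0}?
{xy^i z : i ≥ 0} = {a^(i+1) b^2 : i ≥ 0} = {abb, aabb, aaabb, ...}

With x = ε, y = a, z = abb: Starting with aabb and pumping the first 'a' (z = abb keeps the second 'a'), we get strings with i+1 a's followed by 2 b's for i = 0, 1, 2, ...; note bb is not produced because z always contributes one a.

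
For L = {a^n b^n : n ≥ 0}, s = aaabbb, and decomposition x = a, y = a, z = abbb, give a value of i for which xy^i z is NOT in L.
i = 0

xy⁰z = a · ε · abbb = aabbb; aabbb has 2 a's and 3 b's; 2 ≠ 3, so it is not in L.
(Other choices also work, e.g. i = 2, 3; only i = 1 is guaranteed to stay in L since xy¹z = s.)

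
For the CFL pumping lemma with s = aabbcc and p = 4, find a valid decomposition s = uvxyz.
u='a', v='a', x='bb', y='c', z='c'

For s = aabbcc with pumping length p = 4:

One valid decomposition:
- u = 'a'
- v = 'a'
- x = 'bb'
- y = 'c'
- z = 'c'

Verification:
- uvxyz = 'a' + 'a' + 'bb' + 'c' + 'c' = aabbcc ✓
- |vxy| = |'abbc'| = 4 ≤ 4 ✓
- |vy| = |'ac'| = 2 > 0 ✓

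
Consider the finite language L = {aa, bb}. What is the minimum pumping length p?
p = 3

For a finite language L, the pumping lemma holds vacuously if p > max|s| for s ∈ L.

The longest string in L = {aa, bb} has length 2.
If p = 3, then no string s ∈ L has |s| ≥ p, so the condition is vacuously true.

The minimum pumping length is p = 3.

Why no smaller p works: for any p ≤ 2, the longest string s ∈ L has |s| = 2 ≥ p, so it would
have to be pumpable; but pumping up (i = 2, 3, ...) produces ever longer strings, which cannot all lie in the
finite language L. So the pumping property fails for every p ≤ 2.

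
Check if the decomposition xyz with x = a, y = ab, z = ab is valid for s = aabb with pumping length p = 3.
Violated: xyz = s

The decomposition x = a, y = ab, z = ab for s = aabb with p = 3
violates the constraint: xyz = s

xyz = 'a' + 'ab' + 'ab' = 'aabab' ≠ 'aabb' = s. The decomposition doesn't reconstruct s.

Pumping lemma constraints:
1. xyz = s (decomposition is valid)
2. |xy| ≤ p
3. |y| > 0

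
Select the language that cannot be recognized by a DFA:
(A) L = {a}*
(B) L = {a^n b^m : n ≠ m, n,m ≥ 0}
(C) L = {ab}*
(B) {a^n b^m : n ≠ m, n,m ≥ 0}

(B) L = {a^n b^m : n ≠ m, n,m ≥ 0} is NOT regular.

The pumping lemma can be used to prove this:
After pumping a's, we can make n = m

The other languages are regular because they can be recognized by finite automata.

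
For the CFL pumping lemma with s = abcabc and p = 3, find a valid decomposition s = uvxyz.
u='ab', v='c', x='a', y='b', z='c'

For s = abcabc with pumping length p = 3:

One valid decomposition:
- u = 'ab'
- v = 'c'
- x = 'a'
- y = 'b'
- z = 'c'

Verification:
- uvxyz = 'ab' + 'c' + 'a' + 'b' + 'c' = abcabc ✓
- |vxy| = |'cab'| = 3 ≤ 3 ✓
- |vy| = |'cb'| = 2 > 0 ✓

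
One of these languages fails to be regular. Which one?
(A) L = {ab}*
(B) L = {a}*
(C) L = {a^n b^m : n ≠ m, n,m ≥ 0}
(C) {a^n b^m : n ≠ m, n,m ≥ 0}

(C) L = {a^n b^m : n ≠ m, n,m ≥ 0} is NOT regular.

The pumping lemma can be used to prove this:
After pumping a's, we can make n = m

The other languages are regular because they can be recognized by finite automata.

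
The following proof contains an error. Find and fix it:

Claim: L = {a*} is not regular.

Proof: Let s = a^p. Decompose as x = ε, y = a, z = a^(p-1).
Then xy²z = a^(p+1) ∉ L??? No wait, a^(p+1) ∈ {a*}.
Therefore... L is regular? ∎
Error: The proof attempts to show a*  is not regular, but a* IS regular!

Correction: a* is a regular language (recognized by a simple DFA with one accepting state and self-loop on 'a'). The pumping lemma can only prove non-regularity, not regularity. For regular languages, pumping always works.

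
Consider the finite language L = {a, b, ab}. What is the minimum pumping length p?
p = 3

For a finite language L, the pumping lemma holds vacuously if p > max|s| for s ∈ L.

The longest string in L = {a, b, ab} has length 2.
If p = 3, then no string s ∈ L has |s| ≥ p, so the condition is vacuously true.

The minimum pumping length is p = 3.

Why no smaller p works: for any p ≤ 2, the longest string s ∈ L has |s| = 2 ≥ p, so it would
have to be pumpable; but pumping up (i = 2, 3, ...) produces ever longer strings, which cannot all lie in the
finite language L. So the pumping property fails for every p ≤ 2.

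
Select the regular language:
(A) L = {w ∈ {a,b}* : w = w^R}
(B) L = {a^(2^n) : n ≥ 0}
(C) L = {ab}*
(C) {ab}*

(C) L = {ab}* is regular.

This can be recognized by a finite automaton (DFA/NFA).
Regular expressions like {ab}* define regular languages.

The other choices are not regular:
- {w ∈ {a,b}* : w = w^R}: After pumping, the string is no longer symmetric
- {a^(2^n) : n ≥ 0}: After pumping, length is no longer a power of 2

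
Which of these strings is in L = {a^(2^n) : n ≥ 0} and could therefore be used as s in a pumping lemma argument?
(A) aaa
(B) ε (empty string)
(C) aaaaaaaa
(C) aaaaaaaa

The pumping lemma is applied to a string s that lies in L, so first check membership of each option:
- (A) aaa has length 3, strictly between 2^1 = 2 and 2^2 = 4, so it is not in L ✗
- (B) ε has length 0, which is not a power of 2, so it is not in L ✗
- (C) aaaaaaaa has length 8 = 2^3, so it is in L ✓

Only (C) aaaaaaaa is in L, so it is the only candidate that could play the role of s.
(In a complete proof one picks s in terms of the pumping length p so that |s| ≥ p is guaranteed; a fixed string like aaaaaaaa illustrates the shape of such an s.)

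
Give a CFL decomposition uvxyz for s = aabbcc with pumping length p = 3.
u='aa', v='b', x='b', y='c', z='c'

For s = aabbcc with pumping length p = 3:

One valid decomposition:
- u = 'aa'
- v = 'b'
- x = 'b'
- y = 'c'
- z = 'c'

Verification:
- uvxyz = 'aa' + 'b' + 'b' + 'c' + 'c' = aabbcc ✓
- |vxy| = |'bbc'| = 3 ≤ 3 ✓
- |vy| = |'bc'| = 2 > 0 ✓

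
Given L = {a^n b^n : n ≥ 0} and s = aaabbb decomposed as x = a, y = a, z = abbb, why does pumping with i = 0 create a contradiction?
xy⁰z = aabbb ∉ L

Pumping with i = 0 replaces y = a by y⁰ = ε:
- Original: s = xyz = aaabbb; aaabbb = a^3 b^3 has equal counts (3 = 3), so it is in L
- Pumped: xy⁰z = a · ε · abbb = aabbb
- aabbb has 2 a's and 3 b's; 2 ≠ 3, so it is not in L

The pumping lemma would require xy⁰z ∈ L, so this decomposition yields a contradiction.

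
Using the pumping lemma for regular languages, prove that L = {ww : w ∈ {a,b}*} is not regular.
Assume for contradiction that L is regular, and let p ≥ 1 be the pumping length given by the pumping lemma.
Choose s = a^p b a^p b. Then s ∈ L (take w = a^p b) and |s| = 2p + 2 ≥ p.
By the pumping lemma, s = xyz for some x, y, z with |xy| ≤ p, |y| ≥ 1, and xy^i z ∈ L for every i ≥ 0.
Since |xy| ≤ p and the first p symbols of s are all a's, y = a^k for some k with 1 ≤ k ≤ p.

Take i = 2: t = xy²z = a^(p + k) b a^p b.
Suppose t = uu for some string u. The string t contains exactly two b's and ends in b, so u contains exactly one b and ends in b; hence u = a^j b for some j, and uu = a^j b a^j b. Comparing with t = a^(p + k) b a^p b forces j = p + k (first block) and j = p (second block), which is impossible since k ≥ 1. So t ∉ L.

This contradicts the pumping lemma, which requires xy^i z ∈ L for all i ≥ 0.
Hence L = {ww : w ∈ {a,b}*} is not regular. ∎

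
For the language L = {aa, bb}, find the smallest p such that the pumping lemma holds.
p = 3

For a finite language L, the pumping lemma holds vacuously if p > max|s| for s ∈ L.

The longest string in L = {aa, bb} has length 2.
If p = 3, then no string s ∈ L has |s| ≥ p, so the condition is vacuously true.

The minimum pumping length is p = 3.

Why no smaller p works: for any p ≤ 2, the longest string s ∈ L has |s| = 2 ≥ p, so it would
have to be pumpable; but pumping up (i = 2, 3, ...) produces ever longer strings, which cannot all lie in the
finite language L. So the pumping property fails for every p ≤ 2.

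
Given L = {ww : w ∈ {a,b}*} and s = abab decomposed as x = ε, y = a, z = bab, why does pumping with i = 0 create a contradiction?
xy⁰z = bab ∉ L

Pumping with i = 0 replaces y = a by y⁰ = ε:
- Original: s = xyz = abab; abab splits into halves ab · ab, which are equal, so it is in L (w = ab)
- Pumped: xy⁰z = ε · ε · bab = bab
- bab has odd length 3, so it cannot be written as ww and is not in L

The pumping lemma would require xy⁰z ∈ L, so this decomposition yields a contradiction.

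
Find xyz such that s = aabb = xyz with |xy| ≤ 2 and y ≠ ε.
x = '', y = 'a', z = 'abb'

For s = aabb and p = 2, one valid decomposition is:
- x = '' (length 0)
- y = 'a' (length 1)
- z = 'abb' (length 3)

Verification:
- xyz = '' + 'a' + 'abb' = aabb ✓
- |xy| = 1 ≤ 2 ✓
- |y| = 1 > 0 ✓

All pumping lemma constraints are satisfied.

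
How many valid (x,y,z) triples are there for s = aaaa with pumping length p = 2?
3

For s = 'aaaa' with pumping length p = 2:

Constraints: |xy| ≤ 2, |y| > 0

Valid decompositions (|xy| ≤ p, |y| ≥ 1):
  • x='', y='a', z='aaa'
  • x='a', y='a', z='aa'
  • x='', y='aa', z='aa'

Total count: 3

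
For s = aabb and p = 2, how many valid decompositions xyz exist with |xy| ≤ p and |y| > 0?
3

For s = 'aabb' with pumping length p = 2:

Constraints: |xy| ≤ 2, |y| > 0

Valid decompositions (|xy| ≤ p, |y| ≥ 1):
  • x='', y='a', z='abb'
  • x='a', y='a', z='bb'
  • x='', y='aa', z='bb'

Total count: 3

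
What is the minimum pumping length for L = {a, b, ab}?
p = 3

For a finite language L, the pumping lemma holds vacuously if p > max|s| for s ∈ L.

The longest string in L = {a, b, ab} has length 2.
If p = 3, then no string s ∈ L has |s| ≥ p, so the condition is vacuously true.

The minimum pumping length is p = 3.

Why no smaller p works: for any p ≤ 2, the longest string s ∈ L has |s| = 2 ≥ p, so it would
have to be pumpable; but pumping up (i = 2, 3, ...) produces ever longer strings, which cannot all lie in the
finite language L. So the pumping property fails for every p ≤ 2.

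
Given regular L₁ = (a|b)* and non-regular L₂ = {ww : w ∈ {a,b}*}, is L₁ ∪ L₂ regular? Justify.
Yes — L₁ ∪ L₂ is regular.

{ww} ⊆ (a|b)*, so L₁ ∪ L₂ = (a|b)*, which is regular.

Note that the bare facts "L₁ regular, L₂ non-regular" do not settle the question by themselves: the closure of regular languages under ∪, ∩, complement and difference applies only when BOTH operands are regular. With a non-regular operand the result can come out regular or non-regular depending on the specific languages, so one has to work out L₁ ∪ L₂ for this particular pair, as above.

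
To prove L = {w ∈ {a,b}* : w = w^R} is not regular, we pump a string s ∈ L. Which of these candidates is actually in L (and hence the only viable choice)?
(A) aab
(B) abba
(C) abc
(B) abba

The pumping lemma is applied to a string s that lies in L, so first check membership of each option:
- (A) aab reversed is baa ≠ aab, so it is not a palindrome and is not in L ✗
- (B) abba reversed is abba, the same string, so it is a palindrome and is in L ✓
- (C) abc reversed is cba ≠ abc, so it is not a palindrome and is not in L ✗

Only (B) abba is in L, so it is the only candidate that could play the role of s.
(In a complete proof one picks s in terms of the pumping length p so that |s| ≥ p is guaranteed; a fixed string like abba illustrates the shape of such an s.)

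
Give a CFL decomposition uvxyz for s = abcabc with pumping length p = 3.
u='ab', v='c', x='a', y='b', z='c'

For s = abcabc with pumping length p = 3:

One valid decomposition:
- u = 'ab'
- v = 'c'
- x = 'a'
- y = 'b'
- z = 'c'

Verification:
- uvxyz = 'ab' + 'c' + 'a' + 'b' + 'c' = abcabc ✓
- |vxy| = |'cab'| = 3 ≤ 3 ✓
- |vy| = |'cb'| = 2 > 0 ✓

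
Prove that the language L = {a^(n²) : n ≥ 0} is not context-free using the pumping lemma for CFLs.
Assume for contradiction that L is context-free, and let p ≥ 1 be the pumping length given by the pumping lemma for CFLs.
Choose s = a^(p²). Then s ∈ L and |s| = p² ≥ p.
By the CFL pumping lemma, s = uvxyz for some u, v, x, y, z with |vxy| ≤ p, |vy| ≥ 1, and uv^i xy^i z ∈ L for every i ≥ 0.
All symbols are a's, so only lengths matter: let k = |vy|, with 1 ≤ k ≤ |vxy| ≤ p.

Take i = 2: |uv²xy²z| = p² + k, and p² < p² + k ≤ p² + p < (p + 1)².
So the length lies strictly between consecutive squares and is not a perfect square; uv²xy²z ∉ L.

This contradicts the CFL pumping lemma, which requires uv^i xy^i z ∈ L for all i ≥ 0.
Hence L = {a^(n²) : n ≥ 0} is not context-free. ∎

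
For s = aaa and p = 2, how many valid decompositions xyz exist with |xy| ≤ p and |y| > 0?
3

For s = 'aaa' with pumping length p = 2:

Constraints: |xy| ≤ 2, |y| > 0

Valid decompositions (|xy| ≤ p, |y| ≥ 1):
  • x='', y='a', z='aa'
  • x='a', y='a', z='a'
  • x='', y='aa', z='a'

Total count: 3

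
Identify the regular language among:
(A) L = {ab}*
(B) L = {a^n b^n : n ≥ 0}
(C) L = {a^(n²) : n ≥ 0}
(A) {ab}*

(A) L = {ab}* is regular.

This can be recognized by a finite automaton (DFA/NFA).
Regular expressions like {ab}* define regular languages.

The other choices are not regular:
- {a^n b^n : n ≥ 0}: After pumping, the number of a's and b's become unequal
- {a^(n²) : n ≥ 0}: After pumping, length is no longer a perfect square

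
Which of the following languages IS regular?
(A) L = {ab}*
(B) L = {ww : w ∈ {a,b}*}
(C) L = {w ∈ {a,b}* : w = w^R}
(A) {ab}*

(A) L = {ab}* is regular.

This can be recognized by a finite automaton (DFA/NFA).
Regular expressions like {ab}* define regular languages.

The other choices are not regular:
- {w ∈ {a,b}* : w = w^R}: After pumping, the string is no longer symmetric
- {ww : w ∈ {a,b}*}: After pumping, the two halves no longer match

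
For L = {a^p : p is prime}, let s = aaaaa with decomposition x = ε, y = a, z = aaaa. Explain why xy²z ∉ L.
xy²z = aaaaaa ∉ L

Pumping with i = 2 replaces y = a by y² = aa:
- Original: s = xyz = aaaaa; aaaaa has length 5, which is prime, so it is in L
- Pumped: xy²z = ε · aa · aaaa = aaaaaa
- aaaaaa has length 6 = 2 × 3, which is not prime, so it is not in L

The pumping lemma would require xy²z ∈ L, so this decomposition yields a contradiction.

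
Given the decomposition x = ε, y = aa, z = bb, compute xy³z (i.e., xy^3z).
aaaaaabb

Given x = '', y = 'aa', z = 'bb' and i = 3:

xy^3z = x + y·y·...·y (3 times) + z
       = '' + 'aa'^3 + 'bb'
       = '' + 'aaaaaa' + 'bb'
       = 'aaaaaabb'

The pumped string is 'aaaaaabb' with length 8.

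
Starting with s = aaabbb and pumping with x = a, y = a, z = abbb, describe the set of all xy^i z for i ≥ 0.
{xy^i z : i ≥ 0} = {a^(2+i) b^3 : i ≥ 0} = {aabbb, aaabbb, aaaabbb, ...}

With x = a, y = a, z = abbb: Starting with aaabbb and pumping the second 'a', we get strings with 2+i a's followed by 3 b's for i = 0, 1, 2, ...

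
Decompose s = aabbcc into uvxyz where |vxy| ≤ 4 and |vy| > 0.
u='a', v='a', x='bb', y='c', z='c'

For s = aabbcc with pumping length p = 4:

One valid decomposition:
- u = 'a'
- v = 'a'
- x = 'bb'
- y = 'c'
- z = 'c'

Verification:
- uvxyz = 'a' + 'a' + 'bb' + 'c' + 'c' = aabbcc ✓
- |vxy| = |'abbc'| = 4 ≤ 4 ✓
- |vy| = |'ac'| = 2 > 0 ✓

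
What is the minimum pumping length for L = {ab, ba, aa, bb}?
p = 3

For a finite language L, the pumping lemma holds vacuously if p > max|s| for s ∈ L.

The longest string in L = {ab, ba, aa, bb} has length 2.
If p = 3, then no string s ∈ L has |s| ≥ p, so the condition is vacuously true.

The minimum pumping length is p = 3.

Why no smaller p works: for any p ≤ 2, the longest string s ∈ L has |s| = 2 ≥ p, so it would
have to be pumpable; but pumping up (i = 2, 3, ...) produces ever longer strings, which cannot all lie in the
finite language L. So the pumping property fails for every p ≤ 2.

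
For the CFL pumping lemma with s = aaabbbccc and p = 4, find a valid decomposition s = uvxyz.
u='aa', v='a', x='bb', y='b', z='ccc'

For s = aaabbbccc with pumping length p = 4:

One valid decomposition:
- u = 'aa'
- v = 'a'
- x = 'bb'
- y = 'b'
- z = 'ccc'

Verification:
- uvxyz = 'aa' + 'a' + 'bb' + 'b' + 'ccc' = aaabbbccc ✓
- |vxy| = |'abbb'| = 4 ≤ 4 ✓
- |vy| = |'ab'| = 2 > 0 ✓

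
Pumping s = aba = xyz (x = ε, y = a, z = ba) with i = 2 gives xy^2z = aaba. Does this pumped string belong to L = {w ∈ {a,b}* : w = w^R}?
No

xy²z = ε · aa · ba = aaba.
aaba reversed is abaa ≠ aaba, so it is not a palindrome and is not in L.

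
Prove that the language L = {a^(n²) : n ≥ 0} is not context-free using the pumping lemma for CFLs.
Assume for contradiction that L is context-free, and let p ≥ 1 be the pumping length given by the pumping lemma for CFLs.
Choose s = a^(p²). Then s ∈ L and |s| = p² ≥ p.
By the CFL pumping lemma, s = uvxyz for some u, v, x, y, z with |vxy| ≤ p, |vy| ≥ 1, and uv^i xy^i z ∈ L for every i ≥ 0.
All symbols are a's, so only lengths matter: let k = |vy|, with 1 ≤ k ≤ |vxy| ≤ p.

Take i = 2: |uv²xy²z| = p² + k, and p² < p² + k ≤ p² + p < (p + 1)².
So the length lies strictly between consecutive squares and is not a perfect square; uv²xy²z ∉ L.

This contradicts the CFL pumping lemma, which requires uv^i xy^i z ∈ L for all i ≥ 0.
Hence L = {a^(n²) : n ≥ 0} is not context-free. ∎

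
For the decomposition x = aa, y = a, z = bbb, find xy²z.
aaaabbb

Given x = 'aa', y = 'a', z = 'bbb' and i = 2:

xy^2z = x + y·y·...·y (2 times) + z
       = 'aa' + 'a'^2 + 'bbb'
       = 'aa' + 'aa' + 'bbb'
       = 'aaaabbb'

The pumped string is 'aaaabbb' with length 7.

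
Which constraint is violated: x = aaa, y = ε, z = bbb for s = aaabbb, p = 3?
Violated: |y| > 0

The decomposition x = aaa, y = ε, z = bbb for s = aaabbb with p = 3
violates the constraint: |y| > 0

|y| = 0, but the pumping lemma requires |y| > 0 (y must be non-empty).

Pumping lemma constraints:
1. xyz = s (decomposition is valid)
2. |xy| ≤ p
3. |y| > 0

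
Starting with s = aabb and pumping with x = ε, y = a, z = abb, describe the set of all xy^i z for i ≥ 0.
{xy^i z : i ≥ 0} = {a^(i+1) b^2 : i ≥ 0} = {abb, aabb, aaabb, ...}

With x = ε, y = a, z = abb: Starting with aabb and pumping the first 'a' (z = abb keeps the second 'a'), we get strings with i+1 a's followed by 2 b's for i = 0, 1, 2, ...; note bb is not produced because z always contributes one a.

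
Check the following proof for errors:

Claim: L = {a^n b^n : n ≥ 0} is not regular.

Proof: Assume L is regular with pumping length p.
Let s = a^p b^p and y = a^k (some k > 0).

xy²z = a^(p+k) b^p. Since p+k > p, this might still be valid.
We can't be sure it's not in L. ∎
The proof is INCORRECT.

Error: The conclusion is wrong.
xy²z = a^(p+k) b^p is definitely NOT in L because the number of a's (p+k) ≠ number of b's (p).
The proof incorrectly doubts what is actually a valid contradiction.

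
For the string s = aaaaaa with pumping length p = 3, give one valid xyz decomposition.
x = '', y = 'aa', z = 'aaaa'

For s = aaaaaa and p = 3, one valid decomposition is:
- x = '' (length 0)
- y = 'aa' (length 2)
- z = 'aaaa' (length 4)

Verification:
- xyz = '' + 'aa' + 'aaaa' = aaaaaa ✓
- |xy| = 2 ≤ 3 ✓
- |y| = 2 > 0 ✓

All pumping lemma constraints are satisfied.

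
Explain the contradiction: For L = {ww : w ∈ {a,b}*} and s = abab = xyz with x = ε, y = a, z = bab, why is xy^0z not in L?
xy⁰z = bab ∉ L

Pumping with i = 0 replaces y = a by y⁰ = ε:
- Original: s = xyz = abab; abab splits into halves ab · ab, which are equal, so it is in L (w = ab)
- Pumped: xy⁰z = ε · ε · bab = bab
- bab has odd length 3, so it cannot be written as ww and is not in L

The pumping lemma would require xy⁰z ∈ L, so this decomposition yields a contradiction.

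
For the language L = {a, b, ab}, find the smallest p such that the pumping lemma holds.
p = 3

For a finite language L, the pumping lemma holds vacuously if p > max|s| for s ∈ L.

The longest string in L = {a, b, ab} has length 2.
If p = 3, then no string s ∈ L has |s| ≥ p, so the condition is vacuously true.

The minimum pumping length is p = 3.

Why no smaller p works: for any p ≤ 2, the longest string s ∈ L has |s| = 2 ≥ p, so it would
have to be pumpable; but pumping up (i = 2, 3, ...) produces ever longer strings, which cannot all lie in the
finite language L. So the pumping property fails for every p ≤ 2.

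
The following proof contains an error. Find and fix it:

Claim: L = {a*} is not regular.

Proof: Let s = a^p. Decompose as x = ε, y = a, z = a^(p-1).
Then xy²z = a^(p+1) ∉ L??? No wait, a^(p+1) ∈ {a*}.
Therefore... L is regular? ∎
Error: The proof attempts to show a*  is not regular, but a* IS regular!

Correction: a* is a regular language (recognized by a simple DFA with one accepting state and self-loop on 'a'). The pumping lemma can only prove non-regularity, not regularity. For regular languages, pumping always works.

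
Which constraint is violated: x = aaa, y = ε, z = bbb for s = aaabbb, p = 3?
Violated: |y| > 0

The decomposition x = aaa, y = ε, z = bbb for s = aaabbb with p = 3
violates the constraint: |y| > 0

|y| = 0, but the pumping lemma requires |y| > 0 (y must be non-empty).

Pumping lemma constraints:
1. xyz = s (decomposition is valid)
2. |xy| ≤ p
3. |y| > 0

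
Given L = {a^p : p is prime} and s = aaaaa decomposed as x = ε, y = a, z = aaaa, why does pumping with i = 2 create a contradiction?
xy²z = aaaaaa ∉ L

Pumping with i = 2 replaces y = a by y² = aa:
- Original: s = xyz = aaaaa; aaaaa has length 5, which is prime, so it is in L
- Pumped: xy²z = ε · aa · aaaa = aaaaaa
- aaaaaa has length 6 = 2 × 3, which is not prime, so it is not in L

The pumping lemma would require xy²z ∈ L, so this decomposition yields a contradiction.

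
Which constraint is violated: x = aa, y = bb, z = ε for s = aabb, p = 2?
Violated: |xy| ≤ p

The decomposition x = aa, y = bb, z = ε for s = aabb with p = 2
violates the constraint: |xy| ≤ p

|xy| = |aabb| = 4 > 2 = p. The decomposition puts too many characters in xy.

Pumping lemma constraints:
1. xyz = s (decomposition is valid)
2. |xy| ≤ p
3. |y| > 0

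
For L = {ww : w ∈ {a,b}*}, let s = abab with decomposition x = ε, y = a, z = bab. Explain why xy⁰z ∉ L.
xy⁰z = bab ∉ L

Pumping with i = 0 replaces y = a by y⁰ = ε:
- Original: s = xyz = abab; abab splits into halves ab · ab, which are equal, so it is in L (w = ab)
- Pumped: xy⁰z = ε · ε · bab = bab
- bab has odd length 3, so it cannot be written as ww and is not in L

The pumping lemma would require xy⁰z ∈ L, so this decomposition yields a contradiction.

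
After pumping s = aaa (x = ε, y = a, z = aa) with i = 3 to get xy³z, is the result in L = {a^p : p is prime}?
Yes

xy³z = ε · aaa · aa = aaaaa.
aaaaa has length 5, which is prime, so it is in L.
(A single pumped string landing in L is not a contradiction by itself; a non-regularity proof needs some i for which xy^i z ∉ L, for every admissible decomposition.)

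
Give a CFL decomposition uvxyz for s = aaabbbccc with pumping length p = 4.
u='aa', v='a', x='bb', y='b', z='ccc'

For s = aaabbbccc with pumping length p = 4:

One valid decomposition:
- u = 'aa'
- v = 'a'
- x = 'bb'
- y = 'b'
- z = 'ccc'

Verification:
- uvxyz = 'aa' + 'a' + 'bb' + 'b' + 'ccc' = aaabbbccc ✓
- |vxy| = |'abbb'| = 4 ≤ 4 ✓
- |vy| = |'ab'| = 2 > 0 ✓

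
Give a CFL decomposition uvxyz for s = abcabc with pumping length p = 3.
u='ab', v='c', x='a', y='b', z='c'

For s = abcabc with pumping length p = 3:

One valid decomposition:
- u = 'ab'
- v = 'c'
- x = 'a'
- y = 'b'
- z = 'c'

Verification:
- uvxyz = 'ab' + 'c' + 'a' + 'b' + 'c' = abcabc ✓
- |vxy| = |'cab'| = 3 ≤ 3 ✓
- |vy| = |'cb'| = 2 > 0 ✓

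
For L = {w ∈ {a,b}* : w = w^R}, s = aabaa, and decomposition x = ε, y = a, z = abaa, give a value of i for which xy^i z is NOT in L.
i = 2

xy²z = ε · aa · abaa = aaabaa; aaabaa reversed is aabaaa ≠ aaabaa, so it is not a palindrome and is not in L.
(Other choices also work, e.g. i = 0, 3; only i = 1 is guaranteed to stay in L since xy¹z = s.)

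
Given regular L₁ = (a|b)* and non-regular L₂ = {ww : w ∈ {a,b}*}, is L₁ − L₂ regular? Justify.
No — L₁ − L₂ is not regular.

L₁ − L₂ is the complement of {ww} within {a,b}*. If it were regular, its complement {ww} would be regular as well (regular languages are closed under complement) — contradiction. So L₁ − L₂ is not regular.

Note that the bare facts "L₁ regular, L₂ non-regular" do not settle the question by themselves: the closure of regular languages under ∪, ∩, complement and difference applies only when BOTH operands are regular. With a non-regular operand the result can come out regular or non-regular depending on the specific languages, so one has to work out L₁ − L₂ for this particular pair, as above.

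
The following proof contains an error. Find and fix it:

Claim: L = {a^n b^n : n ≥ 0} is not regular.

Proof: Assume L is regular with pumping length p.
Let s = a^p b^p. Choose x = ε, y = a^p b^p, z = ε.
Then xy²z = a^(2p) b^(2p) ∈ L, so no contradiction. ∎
Error: The decomposition violates |xy| ≤ p. With y = a^p b^p, |xy| = |y| = 2p > p. (The proof also miscomputes xy²z, which would be a^p b^p a^p b^p rather than a^(2p) b^(2p), and it wrongly treats one harmless decomposition as settling the matter — the prover does not get to choose the decomposition.)

Correction: The pumping lemma requires |xy| ≤ p, and the argument must handle every decomposition satisfying |xy| ≤ p, |y| ≥ 1. Since s starts with p a's, any such y consists only of a's, say y = a^k with k ≥ 1. Then xy²z = a^(p+k) b^p has unequal numbers of a's and b's, so xy²z ∉ L — the required contradiction.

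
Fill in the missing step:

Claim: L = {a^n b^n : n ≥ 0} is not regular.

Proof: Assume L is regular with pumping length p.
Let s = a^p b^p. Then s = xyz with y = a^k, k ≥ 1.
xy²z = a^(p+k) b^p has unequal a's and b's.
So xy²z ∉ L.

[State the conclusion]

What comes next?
This contradicts the pumping lemma for regular languages,
which guarantees xy^i z ∈ L for all i ≥ 0.

Since our assumption that L is regular leads to a contradiction,
we conclude that L = {a^n b^n : n ≥ 0} is NOT regular. ∎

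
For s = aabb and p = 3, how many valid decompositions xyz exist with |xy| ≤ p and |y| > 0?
6

For s = 'aabb' with pumping length p = 3:

Constraints: |xy| ≤ 3, |y| > 0

Valid decompositions (|xy| ≤ p, |y| ≥ 1):
  • x='', y='a', z='abb'
  • x='a', y='a', z='bb'
  • x='', y='aa', z='bb'
  • x='aa', y='b', z='b'
  • x='a', y='ab', z='b'
  • x='', y='aab', z='b'

Total count: 6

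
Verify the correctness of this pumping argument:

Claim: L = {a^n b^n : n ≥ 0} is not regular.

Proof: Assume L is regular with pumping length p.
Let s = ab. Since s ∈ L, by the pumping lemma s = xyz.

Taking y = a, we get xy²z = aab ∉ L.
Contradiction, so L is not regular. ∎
The proof is INCORRECT.

Error: The string s = ab may be shorter than p.
The pumping lemma only applies to strings with |s| ≥ p, and p is not under our control.
We must choose s in terms of p, e.g. s = a^p b^p, to ensure |s| ≥ p.
(The proof also fixes one particular y; a valid argument must handle every decomposition with |xy| ≤ p and |y| ≥ 1 — for s = a^p b^p this forces y = a^k, and then xy²z = a^(p+k) b^p ∉ L.)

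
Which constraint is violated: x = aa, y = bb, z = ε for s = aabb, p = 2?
Violated: |xy| ≤ p

The decomposition x = aa, y = bb, z = ε for s = aabb with p = 2
violates the constraint: |xy| ≤ p

|xy| = |aabb| = 4 > 2 = p. The decomposition puts too many characters in xy.

Pumping lemma constraints:
1. xyz = s (decomposition is valid)
2. |xy| ≤ p
3. |y| > 0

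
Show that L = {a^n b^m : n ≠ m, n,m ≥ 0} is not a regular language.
Assume for contradiction that L is regular, and let p ≥ 1 be the pumping length given by the pumping lemma.
Choose s = a^p b^(p + p!). Then s ∈ L because p ≠ p + p! (as p! ≥ 1), and |s| ≥ p.
By the pumping lemma, s = xyz for some x, y, z with |xy| ≤ p, |y| ≥ 1, and xy^i z ∈ L for every i ≥ 0.
Since |xy| ≤ p and the first p symbols of s are all a's, y = a^k for some k with 1 ≤ k ≤ p.
For every i ≥ 0, xy^i z = a^(p + (i − 1)k) b^(p + p!).

Because 1 ≤ k ≤ p, k divides p!. Let t = p!/k (a positive integer) and take i = t + 1.
Then the number of a's is p + tk = p + p!, which equals the number of b's.
So xy^(t+1) z = a^(p + p!) b^(p + p!) has equally many a's and b's and is NOT in L.

This contradicts the pumping lemma, which requires xy^i z ∈ L for all i ≥ 0.
Hence L = {a^n b^m : n ≠ m, n,m ≥ 0} is not regular. ∎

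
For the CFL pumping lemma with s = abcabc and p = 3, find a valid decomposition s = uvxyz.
u='ab', v='c', x='a', y='b', z='c'

For s = abcabc with pumping length p = 3:

One valid decomposition:
- u = 'ab'
- v = 'c'
- x = 'a'
- y = 'b'
- z = 'c'

Verification:
- uvxyz = 'ab' + 'c' + 'a' + 'b' + 'c' = abcabc ✓
- |vxy| = |'cab'| = 3 ≤ 3 ✓
- |vy| = |'cb'| = 2 > 0 ✓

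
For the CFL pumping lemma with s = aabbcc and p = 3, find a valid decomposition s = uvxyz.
u='aa', v='b', x='b', y='c', z='c'

For s = aabbcc with pumping length p = 3:

One valid decomposition:
- u = 'aa'
- v = 'b'
- x = 'b'
- y = 'c'
- z = 'c'

Verification:
- uvxyz = 'aa' + 'b' + 'b' + 'c' + 'c' = aabbcc ✓
- |vxy| = |'bbc'| = 3 ≤ 3 ✓
- |vy| = |'bc'| = 2 > 0 ✓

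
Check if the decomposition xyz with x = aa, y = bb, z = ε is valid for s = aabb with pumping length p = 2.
Violated: |xy| ≤ p

The decomposition x = aa, y = bb, z = ε for s = aabb with p = 2
violates the constraint: |xy| ≤ p

|xy| = |aabb| = 4 > 2 = p. The decomposition puts too many characters in xy.

Pumping lemma constraints:
1. xyz = s (decomposition is valid)
2. |xy| ≤ p
3. |y| > 0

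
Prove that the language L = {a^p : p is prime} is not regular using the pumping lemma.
Assume for contradiction that L is regular, and let p ≥ 1 be the pumping length given by the pumping lemma.
Choose a prime q with q ≥ p (one exists because there are infinitely many primes) and let s = a^q. Then s ∈ L and |s| = q ≥ p.
By the pumping lemma, s = xyz for some x, y, z with |xy| ≤ p, |y| ≥ 1, and xy^i z ∈ L for every i ≥ 0.
Here y = a^k for some k with 1 ≤ k ≤ p, and xy^i z = a^(q + (i − 1)k) for every i ≥ 0.

Take i = q + 1: |xy^(q+1) z| = q + qk = q(k + 1).
Both factors satisfy q ≥ 2 and k + 1 ≥ 2, so q(k + 1) is composite, and xy^(q+1) z ∉ L.

This contradicts the pumping lemma, which requires xy^i z ∈ L for all i ≥ 0.
Hence L = {a^p : p is prime} is not regular. ∎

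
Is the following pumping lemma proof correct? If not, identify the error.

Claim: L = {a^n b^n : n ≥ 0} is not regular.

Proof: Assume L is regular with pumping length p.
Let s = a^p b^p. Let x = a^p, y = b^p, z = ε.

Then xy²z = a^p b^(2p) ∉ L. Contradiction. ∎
The proof is INCORRECT.

Error: The decomposition violates |xy| ≤ p.
With x = a^p and y = b^p, we have |xy| = 2p > p.
The pumping lemma requires |xy| ≤ p, so y must be within the first p characters.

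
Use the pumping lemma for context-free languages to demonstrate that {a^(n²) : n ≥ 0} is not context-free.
Assume for contradiction that L is context-free, and let p ≥ 1 be the pumping length given by the pumping lemma for CFLs.
Choose s = a^(p²). Then s ∈ L and |s| = p² ≥ p.
By the CFL pumping lemma, s = uvxyz for some u, v, x, y, z with |vxy| ≤ p, |vy| ≥ 1, and uv^i xy^i z ∈ L for every i ≥ 0.
All symbols are a's, so only lengths matter: let k = |vy|, with 1 ≤ k ≤ |vxy| ≤ p.

Take i = 2: |uv²xy²z| = p² + k, and p² < p² + k ≤ p² + p < (p + 1)².
So the length lies strictly between consecutive squares and is not a perfect square; uv²xy²z ∉ L.

This contradicts the CFL pumping lemma, which requires uv^i xy^i z ∈ L for all i ≥ 0.
Hence L = {a^(n²) : n ≥ 0} is not context-free. ∎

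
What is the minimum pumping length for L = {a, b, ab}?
p = 3

For a finite language L, the pumping lemma holds vacuously if p > max|s| for s ∈ L.

The longest string in L = {a, b, ab} has length 2.
If p = 3, then no string s ∈ L has |s| ≥ p, so the condition is vacuously true.

The minimum pumping length is p = 3.

Why no smaller p works: for any p ≤ 2, the longest string s ∈ L has |s| = 2 ≥ p, so it would
have to be pumpable; but pumping up (i = 2, 3, ...) produces ever longer strings, which cannot all lie in the
finite language L. So the pumping property fails for every p ≤ 2.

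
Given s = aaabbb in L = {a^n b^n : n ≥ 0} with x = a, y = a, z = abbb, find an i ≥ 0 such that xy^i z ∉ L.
i = 3

xy³z = a · aaa · abbb = aaaaabbb; aaaaabbb has 5 a's and 3 b's; 5 ≠ 3, so it is not in L.
(Other choices also work, e.g. i = 0, 2; only i = 1 is guaranteed to stay in L since xy¹z = s.)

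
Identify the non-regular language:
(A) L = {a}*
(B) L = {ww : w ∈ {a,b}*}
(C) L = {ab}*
(B) {ww : w ∈ {a,b}*}

(B) L = {ww : w ∈ {a,b}*} is NOT regular.

The pumping lemma can be used to prove this:
After pumping, the two halves no longer match

The other languages are regular because they can be recognized by finite automata.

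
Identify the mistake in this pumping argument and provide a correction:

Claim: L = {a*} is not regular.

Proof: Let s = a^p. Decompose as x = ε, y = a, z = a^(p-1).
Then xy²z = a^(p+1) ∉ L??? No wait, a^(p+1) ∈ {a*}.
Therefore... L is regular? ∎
Error: The proof attempts to show a*  is not regular, but a* IS regular!

Correction: a* is a regular language (recognized by a simple DFA with one accepting state and self-loop on 'a'). The pumping lemma can only prove non-regularity, not regularity. For regular languages, pumping always works.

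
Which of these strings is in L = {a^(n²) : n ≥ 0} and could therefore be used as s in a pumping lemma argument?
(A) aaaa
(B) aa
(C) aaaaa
(A) aaaa

The pumping lemma is applied to a string s that lies in L, so first check membership of each option:
- (A) aaaa has length 4 = 2², a perfect square, so it is in L ✓
- (B) aa has length 2, strictly between 1² = 1 and 2² = 4, so it is not in L ✗
- (C) aaaaa has length 5, strictly between 2² = 4 and 3² = 9, so it is not in L ✗

Only (A) aaaa is in L, so it is the only candidate that could play the role of s.
(In a complete proof one picks s in terms of the pumping length p so that |s| ≥ p is guaranteed; a fixed string like aaaa illustrates the shape of such an s.)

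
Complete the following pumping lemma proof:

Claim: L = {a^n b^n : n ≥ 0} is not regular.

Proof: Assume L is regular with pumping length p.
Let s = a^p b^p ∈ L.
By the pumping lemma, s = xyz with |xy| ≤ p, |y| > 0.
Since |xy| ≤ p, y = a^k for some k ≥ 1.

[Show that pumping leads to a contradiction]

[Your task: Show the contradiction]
Consider xy²z = a^(p+k) b^p.

Since k ≥ 1, we have p + k > p.
So xy²z has more a's than b's: (p+k) a's vs p b's.
This means xy²z ∉ L because a^n b^n requires equal counts.

This contradicts the pumping lemma which states xy²z ∈ L.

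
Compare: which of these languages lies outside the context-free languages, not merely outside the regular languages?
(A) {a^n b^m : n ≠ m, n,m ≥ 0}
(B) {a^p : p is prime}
(B) {a^p : p is prime}

(B) {a^p : p is prime} requires the CFL pumping lemma.

- {a^n b^m : n ≠ m, n,m ≥ 0} is context-free (but not regular)
  • Can be shown non-regular with the regular pumping lemma
  • After pumping a's, we can make n = m

- {a^p : p is prime} is NOT context-free
  • Requires the CFL pumping lemma to prove
  • The CFL pumping lemma also fails because prime gaps are unbounded

The CFL pumping lemma is "stronger" in that it can prove non-membership
in the larger class of context-free languages.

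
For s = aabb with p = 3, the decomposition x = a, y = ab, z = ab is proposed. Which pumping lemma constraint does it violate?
Violated: xyz = s

The decomposition x = a, y = ab, z = ab for s = aabb with p = 3
violates the constraint: xyz = s

xyz = 'a' + 'ab' + 'ab' = 'aabab' ≠ 'aabb' = s. The decomposition doesn't reconstruct s.

Pumping lemma constraints:
1. xyz = s (decomposition is valid)
2. |xy| ≤ p
3. |y| > 0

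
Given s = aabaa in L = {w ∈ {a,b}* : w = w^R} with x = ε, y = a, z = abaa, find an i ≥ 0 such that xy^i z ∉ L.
i = 2

xy²z = ε · aa · abaa = aaabaa; aaabaa reversed is aabaaa ≠ aaabaa, so it is not a palindrome and is not in L.
(Other choices also work, e.g. i = 0, 3; only i = 1 is guaranteed to stay in L since xy¹z = s.)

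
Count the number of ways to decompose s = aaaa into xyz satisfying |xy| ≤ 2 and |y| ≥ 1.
3

For s = 'aaaa' with pumping length p = 2:

Constraints: |xy| ≤ 2, |y| > 0

Valid decompositions (|xy| ≤ p, |y| ≥ 1):
  • x='', y='a', z='aaa'
  • x='a', y='a', z='aa'
  • x='', y='aa', z='aa'

Total count: 3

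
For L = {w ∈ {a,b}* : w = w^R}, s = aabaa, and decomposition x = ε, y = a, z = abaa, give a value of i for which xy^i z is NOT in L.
i = 2

xy²z = ε · aa · abaa = aaabaa; aaabaa reversed is aabaaa ≠ aaabaa, so it is not a palindrome and is not in L.
(Other choices also work, e.g. i = 0, 3; only i = 1 is guaranteed to stay in L since xy¹z = s.)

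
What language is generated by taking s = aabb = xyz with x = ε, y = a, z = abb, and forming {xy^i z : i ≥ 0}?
{xy^i z : i ≥ 0} = {a^(i+1) b^2 : i ≥ 0} = {abb, aabb, aaabb, ...}

With x = ε, y = a, z = abb: Starting with aabb and pumping the first 'a' (z = abb keeps the second 'a'), we get strings with i+1 a's followed by 2 b's for i = 0, 1, 2, ...; note bb is not produced because z always contributes one a.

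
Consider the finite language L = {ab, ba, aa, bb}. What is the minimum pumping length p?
p = 3

For a finite language L, the pumping lemma holds vacuously if p > max|s| for s ∈ L.

The longest string in L = {ab, ba, aa, bb} has length 2.
If p = 3, then no string s ∈ L has |s| ≥ p, so the condition is vacuously true.

The minimum pumping length is p = 3.

Why no smaller p works: for any p ≤ 2, the longest string s ∈ L has |s| = 2 ≥ p, so it would
have to be pumpable; but pumping up (i = 2, 3, ...) produces ever longer strings, which cannot all lie in the
finite language L. So the pumping property fails for every p ≤ 2.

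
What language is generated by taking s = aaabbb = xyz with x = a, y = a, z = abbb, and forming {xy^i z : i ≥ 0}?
{xy^i z : i ≥ 0} = {a^(2+i) b^3 : i ≥ 0} = {aabbb, aaabbb, aaaabbb, ...}

With x = a, y = a, z = abbb: Starting with aaabbb and pumping the second 'a', we get strings with 2+i a's followed by 3 b's for i = 0, 1, 2, ...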